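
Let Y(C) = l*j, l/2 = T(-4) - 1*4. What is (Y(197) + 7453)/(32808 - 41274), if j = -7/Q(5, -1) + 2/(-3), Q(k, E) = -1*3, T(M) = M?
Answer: -22279/25398 ≈ -0.87720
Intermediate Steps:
Q(k, E) = -3
l = -16 (l = 2*(-4 - 1*4) = 2*(-4 - 4) = 2*(-8) = -16)
j = 5/3 (j = -7/(-3) + 2/(-3) = -7*(-⅓) + 2*(-⅓) = 7/3 - ⅔ = 5/3 ≈ 1.6667)
Y(C) = -80/3 (Y(C) = -16*5/3 = -80/3)
(Y(197) + 7453)/(32808 - 41274) = (-80/3 + 7453)/(32808 - 41274) = (22279/3)/(-8466) = (22279/3)*(-1/8466) = -22279/25398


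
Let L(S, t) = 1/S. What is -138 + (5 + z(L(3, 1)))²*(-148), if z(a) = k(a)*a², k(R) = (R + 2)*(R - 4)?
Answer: -16827850/6561 ≈ -2564.8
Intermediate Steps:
k(R) = (-4 + R)*(2 + R) (k(R) = (2 + R)*(-4 + R) = (-4 + R)*(2 + R))
L(S, t) = 1/S
z(a) = a²*(-8 + a² - 2*a) (z(a) = (-8 + a² - 2*a)*a² = a²*(-8 + a² - 2*a))
-138 + (5 + z(L(3, 1)))²*(-148) = -138 + (5 + (1/3)²*(-8 + (1/3)² - 2/3))²*(-148) = -138 + (5 + (⅓)²*(-8 + (⅓)² - 2*⅓))²*(-148) = -138 + (5 + (-8 + ⅑ - ⅔)/9)²*(-148) = -138 + (5 + (⅑)*(-77/9))²*(-148) = -138 + (5 - 77/81)²*(-148) = -138 + (328/81)²*(-148) = -138 + (107584/6561)*(-148) = -138 - 15922432/6561 = -16827850/6561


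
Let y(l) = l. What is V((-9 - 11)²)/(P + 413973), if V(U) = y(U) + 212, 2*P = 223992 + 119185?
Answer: 1224/1171123 ≈ 0.0010452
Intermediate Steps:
P = 343177/2 (P = (223992 + 119185)/2 = (½)*343177 = 343177/2 ≈ 1.7159e+5)
V(U) = 212 + U (V(U) = U + 212 = 212 + U)
V((-9 - 11)²)/(P + 413973) = (212 + (-9 - 11)²)/(343177/2 + 413973) = (212 + (-20)²)/(1171123/2) = (212 + 400)*(2/1171123) = 612*(2/1171123) = 1224/1171123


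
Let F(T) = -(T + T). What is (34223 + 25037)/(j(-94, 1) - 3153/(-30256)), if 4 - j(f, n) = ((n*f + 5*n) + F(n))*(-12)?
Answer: -358594112/6583075 ≈ -54.472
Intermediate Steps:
F(T) = -2*T
j(f, n) = 4 + 36*n + 12*f*n (j(f, n) = 4 - ((n*f + 5*n) - 2*n)*(-12) = 4 - ((f*n + 5*n) - 2*n)*(-12) = 4 - ((5*n + f*n) - 2*n)*(-12) = 4 - (3*n + f*n)*(-12) = 4 - (-36*n - 12*f*n) = 4 + (36*n + 12*f*n) = 4 + 36*n + 12*f*n)
(34223 + 25037)/(j(-94, 1) - 3153/(-30256)) = (34223 + 25037)/((4 + 36*1 + 12*(-94)*1) - 3153/(-30256)) = 59260/((4 + 36 - 1128) - 3153*(-1/30256)) = 59260/(-1088 + 3153/30256) = 59260/(-32915375/30256) = 59260*(-30256/32915375) = -358594112/6583075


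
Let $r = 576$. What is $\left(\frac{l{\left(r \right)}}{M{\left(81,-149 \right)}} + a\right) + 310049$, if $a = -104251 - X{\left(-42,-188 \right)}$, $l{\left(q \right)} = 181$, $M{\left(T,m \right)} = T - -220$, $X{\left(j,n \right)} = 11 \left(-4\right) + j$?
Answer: $\frac{61971265}{301} \approx 2.0588 \cdot 10^{5}$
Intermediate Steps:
$X{\left(j,n \right)} = -44 + j$
$M{\left(T,m \right)} = 220 + T$ ($M{\left(T,m \right)} = T + 220 = 220 + T$)
$a = -104165$ ($a = -104251 - \left(-44 - 42\right) = -104251 - -86 = -104251 + 86 = -104165$)
$\left(\frac{l{\left(r \right)}}{M{\left(81,-149 \right)}} + a\right) + 310049 = \left(\frac{181}{220 + 81} - 104165\right) + 310049 = \left(\frac{181}{301} - 104165\right) + 310049 = - \frac{31353484}{301} + 310049 = \frac{61971265}{301}$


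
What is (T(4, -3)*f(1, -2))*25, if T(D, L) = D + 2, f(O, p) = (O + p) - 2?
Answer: -450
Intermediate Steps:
f(O, p) = -2 + O + p
T(D, L) = 2 + D
(T(4, -3)*f(1, -2))*25 = ((2 + 4)*(-2 + 1 - 2))*25 = (6*(-3))*25 = -18*25 = -450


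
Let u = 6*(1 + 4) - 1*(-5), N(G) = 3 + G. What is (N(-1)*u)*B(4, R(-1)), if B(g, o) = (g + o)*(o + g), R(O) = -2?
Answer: 280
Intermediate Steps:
u = 35 (u = 6*5 + 5 = 30 + 5 = 35)
B(g, o) = (g + o)² (B(g, o) = (g + o)*(g + o) = (g + o)²)
(N(-1)*u)*B(4, R(-1)) = ((3 - 1)*35)*(4 - 2)² = (2*35)*2² = 70*4 = 280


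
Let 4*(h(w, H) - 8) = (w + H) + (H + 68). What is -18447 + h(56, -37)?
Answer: -36853/2 ≈ -18427.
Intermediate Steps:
h(w, H) = 25 + H/2 + w/4 (h(w, H) = 8 + ((w + H) + (H + 68))/4 = 8 + ((H + w) + (68 + H))/4 = 8 + (68 + w + 2*H)/4 = 8 + (17 + H/2 + w/4) = 25 + H/2 + w/4)
-18447 + h(56, -37) = -18447 + (25 + (1/2)*(-37) + (1/4)*56) = -18447 + (25 - 37/2 + 14) = -18447 + 41/2 = -36853/2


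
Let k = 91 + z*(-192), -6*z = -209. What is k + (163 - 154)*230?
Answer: -4527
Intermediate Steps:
z = 209/6 (z = -⅙*(-209) = 209/6 ≈ 34.833)
k = -6597 (k = 91 + (209/6)*(-192) = 91 - 6688 = -6597)
k + (163 - 154)*230 = -6597 + (163 - 154)*230 = -6597 + 9*230 = -6597 + 2070 = -4527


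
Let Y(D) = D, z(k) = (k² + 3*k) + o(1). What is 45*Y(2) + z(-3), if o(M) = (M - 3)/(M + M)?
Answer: 89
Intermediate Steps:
o(M) = (-3 + M)/(2*M) (o(M) = (-3 + M)/((2*M)) = (-3 + M)*(1/(2*M)) = (-3 + M)/(2*M))
z(k) = -1 + k² + 3*k (z(k) = (k² + 3*k) + (½)*(-3 + 1)/1 = (k² + 3*k) + (½)*1*(-2) = (k² + 3*k) - 1 = -1 + k² + 3*k)
45*Y(2) + z(-3) = 45*2 + (-1 + (-3)² + 3*(-3)) = 90 + (-1 + 9 - 9) = 90 - 1 = 89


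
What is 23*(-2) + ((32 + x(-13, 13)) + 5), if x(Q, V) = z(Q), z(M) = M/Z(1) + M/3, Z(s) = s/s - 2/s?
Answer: -1/3 ≈ -0.33333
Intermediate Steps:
Z(s) = 1 - 2/s
z(M) = -2*M/3 (z(M) = M/(((-2 + 1)/1)) + M/3 = M/((1*(-1))) + M*(1/3) = M/(-1) + M/3 = M*(-1) + M/3 = -M + M/3 = -2*M/3)
x(Q, V) = -2*Q/3
23*(-2) + ((32 + x(-13, 13)) + 5) = 23*(-2) + ((32 - 2/3*(-13)) + 5) = -46 + ((32 + 26/3) + 5) = -46 + (122/3 + 5) = -46 + 137/3 = -1/3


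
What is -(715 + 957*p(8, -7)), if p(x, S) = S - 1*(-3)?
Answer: 3113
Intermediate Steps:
p(x, S) = 3 + S (p(x, S) = S + 3 = 3 + S)
-(715 + 957*p(8, -7)) = -(715 + 957*(3 - 7)) = -(715 + 957*(-4)) = -(715 - 3828) = -1*(-3113) = 3113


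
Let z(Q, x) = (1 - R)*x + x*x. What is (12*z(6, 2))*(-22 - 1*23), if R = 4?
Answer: 1080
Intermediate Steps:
z(Q, x) = x**2 - 3*x (z(Q, x) = (1 - 1*4)*x + x*x = (1 - 4)*x + x**2 = -3*x + x**2 = x**2 - 3*x)
(12*z(6, 2))*(-22 - 1*23) = (12*(2*(-3 + 2)))*(-22 - 1*23) = (12*(2*(-1)))*(-22 - 23) = (12*(-2))*(-45) = -24*(-45) = 1080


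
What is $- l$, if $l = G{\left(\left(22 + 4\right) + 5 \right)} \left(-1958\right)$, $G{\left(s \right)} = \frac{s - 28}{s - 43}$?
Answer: $- \frac{979}{2} \approx -489.5$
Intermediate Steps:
$G{\left(s \right)} = \frac{-28 + s}{-43 + s}$
$l = \frac{979}{2}$ ($l = \frac{-28 + \left(\left(22 + 4\right) + 5\right)}{-43 + \left(\left(22 + 4\right) + 5\right)} \left(-1958\right) = \frac{-28 + \left(26 + 5\right)}{-43 + \left(26 + 5\right)} \left(-1958\right) = \frac{-28 + 31}{-43 + 31} \left(-1958\right) = \frac{1}{-12} \cdot 3 \left(-1958\right) = \left(- \frac{1}{12}\right) 3 \left(-1958\right) = \left(- \frac{1}{4}\right) \left(-1958\right) = \frac{979}{2} \approx 489.5$)
$- l = \left(-1\right) \frac{979}{2} = - \frac{979}{2}$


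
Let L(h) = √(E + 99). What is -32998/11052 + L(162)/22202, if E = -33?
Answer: -16499/5526 + √66/22202 ≈ -2.9853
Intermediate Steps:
L(h) = √66 (L(h) = √(-33 + 99) = √66)
-32998/11052 + L(162)/22202 = -32998/11052 + √66/22202 = -32998*1/11052 + √66*(1/22202) = -16499/5526 + √66/22202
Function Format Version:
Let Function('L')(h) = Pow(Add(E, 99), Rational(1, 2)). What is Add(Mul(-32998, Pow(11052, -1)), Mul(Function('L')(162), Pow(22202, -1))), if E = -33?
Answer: Add(Rational(-16499, 5526), Mul(Rational(1, 22202), Pow(66, Rational(1, 2)))) ≈ -2.9853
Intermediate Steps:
Function('L')(h) = Pow(66, Rational(1, 2)) (Function('L')(h) = Pow(Add(-33, 99), Rational(1, 2)) = Pow(66, Rational(1, 2)))
Add(Mul(-32998, Pow(11052, -1)), Mul(Function('L')(162), Pow(22202, -1))) = Add(Mul(-32998, Pow(11052, -1)), Mul(Pow(66, Rational(1, 2)), Pow(22202, -1))) = Add(Mul(-32998, Rational(1, 11052)), Mul(Pow(66, Rational(1, 2)), Rational(1, 22202))) = Add(Rational(-16499, 5526), Mul(Rational(1, 22202), Pow(66, Rational(1, 2))))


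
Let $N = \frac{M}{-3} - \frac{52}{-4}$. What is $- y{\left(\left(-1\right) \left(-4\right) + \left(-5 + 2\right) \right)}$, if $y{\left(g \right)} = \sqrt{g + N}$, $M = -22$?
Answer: $- \frac{8 \sqrt{3}}{3} \approx -4.6188$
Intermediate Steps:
$N = \frac{61}{3}$ ($N = - \frac{22}{-3} - \frac{52}{-4} = \left(-22\right) \left(- \frac{1}{3}\right) - -13 = \frac{22}{3} + 13 = \frac{61}{3} \approx 20.333$)
$y{\left(g \right)} = \sqrt{\frac{61}{3} + g}$ ($y{\left(g \right)} = \sqrt{g + \frac{61}{3}} = \sqrt{\frac{61}{3} + g}$)
$- y{\left(\left(-1\right) \left(-4\right) + \left(-5 + 2\right) \right)} = - \frac{\sqrt{183 + 9 \left(\left(-1\right) \left(-4\right) + \left(-5 + 2\right)\right)}}{3} = - \frac{\sqrt{183 + 9 \left(4 - 3\right)}}{3} = - \frac{\sqrt{183 + 9 \cdot 1}}{3} = - \frac{\sqrt{183 + 9}}{3} = - \frac{\sqrt{192}}{3} = - \frac{8 \sqrt{3}}{3}$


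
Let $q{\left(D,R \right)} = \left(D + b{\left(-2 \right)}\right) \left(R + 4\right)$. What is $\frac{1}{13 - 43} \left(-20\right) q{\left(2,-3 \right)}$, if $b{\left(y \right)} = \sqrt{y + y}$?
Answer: $\frac{4}{3} + \frac{4 i}{3} \approx 1.3333 + 1.3333 i$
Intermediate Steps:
$b{\left(y \right)} = \sqrt{2} \sqrt{y}$ ($b{\left(y \right)} = \sqrt{2 y} = \sqrt{2} \sqrt{y}$)
$q{\left(D,R \right)} = \left(4 + R\right) \left(D + 2 i\right)$ ($q{\left(D,R \right)} = \left(D + \sqrt{2} \sqrt{-2}\right) \left(R + 4\right) = \left(D + \sqrt{2} i \sqrt{2}\right) \left(4 + R\right) = \left(D + 2 i\right) \left(4 + R\right) = \left(4 + R\right) \left(D + 2 i\right)$)
$\frac{1}{13 - 43} \left(-20\right) q{\left(2,-3 \right)} = \frac{1}{13 - 43} \left(-20\right) \left(4 \cdot 2 + 8 i + 2 \left(-3\right) + 2 i \left(-3\right)\right) = \frac{1}{-30} \left(-20\right) \left(8 + 8 i - 6 - 6 i\right) = \left(- \frac{1}{30}\right) \left(-20\right) \left(2 + 2 i\right) = \frac{2 \left(2 + 2 i\right)}{3} = \frac{4}{3} + \frac{4 i}{3}$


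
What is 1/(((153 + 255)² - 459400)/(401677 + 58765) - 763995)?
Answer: -230221/175887839363 ≈ -1.3089e-6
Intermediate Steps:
1/(((153 + 255)² - 459400)/(401677 + 58765) - 763995) = 1/((408² - 459400)/460442 - 763995) = 1/((166464 - 459400)*(1/460442) - 763995) = 1/(-292936*1/460442 - 763995) = 1/(-146468/230221 - 763995) = 1/(-175887839363/230221) = -230221/175887839363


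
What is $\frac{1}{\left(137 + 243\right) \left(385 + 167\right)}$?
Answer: $\frac{1}{209760} \approx 4.7674 \cdot 10^{-6}$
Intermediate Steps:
$\frac{1}{\left(137 + 243\right) \left(385 + 167\right)} = \frac{1}{380 \cdot 552} = \frac{1}{209760}$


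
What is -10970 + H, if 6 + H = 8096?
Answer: -2880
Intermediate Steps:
H = 8090 (H = -6 + 8096 = 8090)
-10970 + H = -10970 + 8090 = -2880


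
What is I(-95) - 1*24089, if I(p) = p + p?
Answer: -24279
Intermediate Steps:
I(p) = 2*p
I(-95) - 1*24089 = 2*(-95) - 1*24089 = -190 - 24089 = -24279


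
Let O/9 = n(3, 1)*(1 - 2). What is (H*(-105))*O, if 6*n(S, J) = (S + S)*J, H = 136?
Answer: 128520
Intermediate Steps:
n(S, J) = J*S/3 (n(S, J) = ((S + S)*J)/6 = ((2*S)*J)/6 = (2*J*S)/6 = J*S/3)
O = -9 (O = 9*(((⅓)*1*3)*(1 - 2)) = 9*(1*(-1)) = 9*(-1) = -9)
(H*(-105))*O = (136*(-105))*(-9) = -14280*(-9) = 128520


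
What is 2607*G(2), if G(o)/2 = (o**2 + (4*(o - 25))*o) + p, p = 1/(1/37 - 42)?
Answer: -1457714478/1553 ≈ -9.3864e+5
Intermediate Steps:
p = -37/1553 (p = 1/(1/37 - 42) = 1/(-1553/37) = -37/1553 ≈ -0.023825)
G(o) = -74/1553 + 2*o**2 + 2*o*(-100 + 4*o) (G(o) = 2*((o**2 + (4*(o - 25))*o) - 37/1553) = 2*((o**2 + (4*(-25 + o))*o) - 37/1553) = 2*((o**2 + (-100 + 4*o)*o) - 37/1553) = 2*((o**2 + o*(-100 + 4*o)) - 37/1553) = 2*(-37/1553 + o**2 + o*(-100 + 4*o)) = -74/1553 + 2*o**2 + 2*o*(-100 + 4*o))
2607*G(2) = 2607*(-74/1553 - 200*2 + 10*2**2) = 2607*(-74/1553 - 400 + 10*4) = 2607*(-74/1553 - 400 + 40) = 2607*(-559154/1553) = -1457714478/1553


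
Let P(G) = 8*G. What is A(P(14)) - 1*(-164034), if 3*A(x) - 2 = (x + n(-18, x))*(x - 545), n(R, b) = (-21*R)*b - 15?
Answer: -17881385/3 ≈ -5.9605e+6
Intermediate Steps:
n(R, b) = -15 - 21*R*b (n(R, b) = -21*R*b - 15 = -15 - 21*R*b)
A(x) = 2/3 + (-545 + x)*(-15 + 379*x)/3 (A(x) = 2/3 + ((x + (-15 - 21*(-18)*x))*(x - 545))/3 = 2/3 + ((x + (-15 + 378*x))*(-545 + x))/3 = 2/3 + ((-15 + 379*x)*(-545 + x))/3 = 2/3 + ((-545 + x)*(-15 + 379*x))/3 = 2/3 + (-545 + x)*(-15 + 379*x)/3)
A(P(14)) - 1*(-164034) = (8177/3 - 1652560*14/3 + 379*(8*14)**2/3) - 1*(-164034) = (8177/3 - 206570/3*112 + (379/3)*112**2) + 164034 = (8177/3 - 23135840/3 + (379/3)*12544) + 164034 = (8177/3 - 23135840/3 + 4754176/3) + 164034 = -18373487/3 + 164034 = -17881385/3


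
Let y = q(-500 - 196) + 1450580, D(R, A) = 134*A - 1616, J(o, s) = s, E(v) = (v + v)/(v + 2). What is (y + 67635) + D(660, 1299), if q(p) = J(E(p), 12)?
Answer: 1690677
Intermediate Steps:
E(v) = 2*v/(2 + v) (E(v) = (2*v)/(2 + v) = 2*v/(2 + v))
q(p) = 12
D(R, A) = -1616 + 134*A
y = 1450592 (y = 12 + 1450580 = 1450592)
(y + 67635) + D(660, 1299) = (1450592 + 67635) + (-1616 + 134*1299) = 1518227 + (-1616 + 174066) = 1518227 + 172450 = 1690677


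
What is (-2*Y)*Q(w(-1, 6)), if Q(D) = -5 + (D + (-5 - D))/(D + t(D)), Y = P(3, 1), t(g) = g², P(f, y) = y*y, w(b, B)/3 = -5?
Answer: 211/21 ≈ 10.048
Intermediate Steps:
w(b, B) = -15 (w(b, B) = 3*(-5) = -15)
P(f, y) = y²
Y = 1 (Y = 1² = 1)
Q(D) = -5 - 5/(D + D²) (Q(D) = -5 + (D + (-5 - D))/(D + D²) = -5 - 5/(D + D²))
(-2*Y)*Q(w(-1, 6)) = (-2*1)*(5*(-1 - 1*(-15) - 1*(-15)²)/(-15*(1 - 15))) = -10*(-1)*(-1 + 15 - 1*225)/(15*(-14)) = -10*(-1)*(-1)*(-1 + 15 - 225)/(15*14) = -10*(-1)*(-1)*(-211)/(15*14) = -2*(-211/42) = 211/21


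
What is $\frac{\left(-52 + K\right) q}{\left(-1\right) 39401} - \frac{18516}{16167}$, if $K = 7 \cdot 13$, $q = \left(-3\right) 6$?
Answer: $- \frac{239399894}{212331989} \approx -1.1275$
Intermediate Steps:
$q = -18$
$K = 91$
$\frac{\left(-52 + K\right) q}{\left(-1\right) 39401} - \frac{18516}{16167} = \frac{\left(-52 + 91\right) \left(-18\right)}{\left(-1\right) 39401} - \frac{18516}{16167} = \frac{39 \left(-18\right)}{-39401} - \frac{6172}{5389} = \left(-702\right) \left(- \frac{1}{39401}\right) - \frac{6172}{5389} = \frac{702}{39401} - \frac{6172}{5389} = - \frac{239399894}{212331989}$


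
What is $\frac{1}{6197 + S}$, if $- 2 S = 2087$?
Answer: $\frac{2}{10307} \approx 0.00019404$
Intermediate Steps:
$S = - \frac{2087}{2}$ ($S = \left(- \frac{1}{2}\right) 2087 = - \frac{2087}{2} \approx -1043.5$)
$\frac{1}{6197 + S} = \frac{1}{6197 - \frac{2087}{2}} = \frac{1}{\frac{10307}{2}} = \frac{2}{10307}$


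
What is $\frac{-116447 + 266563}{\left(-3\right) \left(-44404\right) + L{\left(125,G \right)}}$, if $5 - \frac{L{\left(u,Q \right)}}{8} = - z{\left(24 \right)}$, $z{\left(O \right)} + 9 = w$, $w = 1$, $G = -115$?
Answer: $\frac{37529}{33297} \approx 1.1271$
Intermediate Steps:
$z{\left(O \right)} = -8$ ($z{\left(O \right)} = -9 + 1 = -8$)
$L{\left(u,Q \right)} = -24$ ($L{\left(u,Q \right)} = 40 - 8 \left(\left(-1\right) \left(-8\right)\right) = 40 - 64 = -24$)
$\frac{-116447 + 266563}{\left(-3\right) \left(-44404\right) + L{\left(125,G \right)}} = \frac{-116447 + 266563}{\left(-3\right) \left(-44404\right) - 24} = \frac{150116}{133212 - 24} = \frac{150116}{133188} = 150116 \cdot \frac{1}{133188} = \frac{37529}{33297}$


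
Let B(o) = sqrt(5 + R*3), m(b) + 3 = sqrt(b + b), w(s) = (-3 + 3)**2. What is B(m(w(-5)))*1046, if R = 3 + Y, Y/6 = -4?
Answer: 1046*I*sqrt(58) ≈ 7966.1*I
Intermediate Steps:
Y = -24 (Y = 6*(-4) = -24)
R = -21 (R = 3 - 24 = -21)
w(s) = 0 (w(s) = 0**2 = 0)
m(b) = -3 + sqrt(2)*sqrt(b) (m(b) = -3 + sqrt(b + b) = -3 + sqrt(2*b) = -3 + sqrt(2)*sqrt(b))
B(o) = I*sqrt(58) (B(o) = sqrt(5 - 21*3) = sqrt(5 - 63) = sqrt(-58) = I*sqrt(58))
B(m(w(-5)))*1046 = (I*sqrt(58))*1046 = 1046*I*sqrt(58)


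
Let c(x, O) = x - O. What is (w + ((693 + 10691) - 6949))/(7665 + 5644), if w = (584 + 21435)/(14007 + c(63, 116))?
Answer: 61908009/185713786 ≈ 0.33335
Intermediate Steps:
w = 22019/13954 (w = (584 + 21435)/(14007 + (63 - 1*116)) = 22019/(14007 + (63 - 116)) = 22019/(14007 - 53) = 22019/13954 ≈ 1.5780)
(w + ((693 + 10691) - 6949))/(7665 + 5644) = (22019/13954 + ((693 + 10691) - 6949))/(7665 + 5644) = (22019/13954 + (11384 - 6949))/13309 = (22019/13954 + 4435)*(1/13309) = (61908009/13954)*(1/13309) = 61908009/185713786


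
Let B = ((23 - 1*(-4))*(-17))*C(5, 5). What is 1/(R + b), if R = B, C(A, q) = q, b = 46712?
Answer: 1/44417 ≈ 2.2514e-5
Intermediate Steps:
B = -2295 (B = ((23 - 1*(-4))*(-17))*5 = ((23 + 4)*(-17))*5 = (27*(-17))*5 = -459*5 = -2295)
R = -2295
1/(R + b) = 1/(-2295 + 46712) = 1/44417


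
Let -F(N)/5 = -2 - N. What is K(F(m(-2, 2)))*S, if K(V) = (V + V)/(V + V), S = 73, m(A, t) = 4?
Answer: 73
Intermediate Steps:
F(N) = 10 + 5*N (F(N) = -5*(-2 - N) = 10 + 5*N)
K(V) = 1 (K(V) = (2*V)/((2*V)) = (2*V)*(1/(2*V)) = 1)
K(F(m(-2, 2)))*S = 1*73 = 73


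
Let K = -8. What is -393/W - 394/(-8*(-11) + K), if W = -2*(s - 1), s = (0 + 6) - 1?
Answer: 221/5 ≈ 44.200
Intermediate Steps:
s = 5 (s = 6 - 1 = 5)
W = -8 (W = -2*(5 - 1) = -2*4 = -8)
-393/W - 394/(-8*(-11) + K) = -393/(-8) - 394/(-8*(-11) - 8) = -393*(-⅛) - 394/(88 - 8) = 393/8 - 394/80 = 393/8 - 394*1/80 = 393/8 - 197/40 = 221/5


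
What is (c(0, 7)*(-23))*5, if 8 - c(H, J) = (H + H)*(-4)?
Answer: -920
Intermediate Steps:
c(H, J) = 8 + 8*H (c(H, J) = 8 - (H + H)*(-4) = 8 - 2*H*(-4) = 8 - (-8)*H = 8 + 8*H)
(c(0, 7)*(-23))*5 = ((8 + 8*0)*(-23))*5 = ((8 + 0)*(-23))*5 = (8*(-23))*5 = -184*5 = -920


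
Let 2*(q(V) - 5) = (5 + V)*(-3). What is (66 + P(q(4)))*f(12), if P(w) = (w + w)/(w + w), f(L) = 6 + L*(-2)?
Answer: -1206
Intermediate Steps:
q(V) = -5/2 - 3*V/2 (q(V) = 5 + ((5 + V)*(-3))/2 = 5 + (-15 - 3*V)/2 = 5 + (-15/2 - 3*V/2) = -5/2 - 3*V/2)
f(L) = 6 - 2*L
P(w) = 1 (P(w) = (2*w)/((2*w)) = (2*w)*(1/(2*w)) = 1)
(66 + P(q(4)))*f(12) = (66 + 1)*(6 - 2*12) = 67*(6 - 24) = 67*(-18) = -1206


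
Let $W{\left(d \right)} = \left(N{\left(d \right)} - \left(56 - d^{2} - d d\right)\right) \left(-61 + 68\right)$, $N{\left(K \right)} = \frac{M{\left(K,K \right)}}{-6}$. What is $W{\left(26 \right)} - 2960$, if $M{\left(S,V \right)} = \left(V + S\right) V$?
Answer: $\frac{13604}{3} \approx 4534.7$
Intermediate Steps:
$M{\left(S,V \right)} = V \left(S + V\right)$ ($M{\left(S,V \right)} = \left(S + V\right) V = V \left(S + V\right)$)
$N{\left(K \right)} = - \frac{K^{2}}{3}$ ($N{\left(K \right)} = \frac{K \left(K + K\right)}{-6} = K 2 K \left(- \frac{1}{6}\right) = 2 K^{2} \left(- \frac{1}{6}\right) = - \frac{K^{2}}{3}$)
$W{\left(d \right)} = -392 + \frac{35 d^{2}}{3}$ ($W{\left(d \right)} = \left(- \frac{d^{2}}{3} - \left(56 - d^{2} - d d\right)\right) \left(-61 + 68\right) = \left(- \frac{d^{2}}{3} + \left(\left(d^{2} + d^{2}\right) - 56\right)\right) 7 = \left(- \frac{d^{2}}{3} + \left(2 d^{2} - 56\right)\right) 7 = \left(- \frac{d^{2}}{3} + \left(-56 + 2 d^{2}\right)\right) 7 = \left(-56 + \frac{5 d^{2}}{3}\right) 7 = -392 + \frac{35 d^{2}}{3}$)
$W{\left(26 \right)} - 2960 = \left(-392 + \frac{35 \cdot 26^{2}}{3}\right) - 2960 = \left(-392 + \frac{35}{3} \cdot 676\right) - 2960 = \left(-392 + \frac{23660}{3}\right) - 2960 = \frac{22484}{3} - 2960 = \frac{13604}{3}$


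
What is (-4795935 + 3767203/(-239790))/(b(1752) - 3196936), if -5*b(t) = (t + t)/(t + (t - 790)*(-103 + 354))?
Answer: 139850606282870771/93223109503310496 ≈ 1.5002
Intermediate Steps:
b(t) = -2*t/(5*(-198290 + 252*t)) (b(t) = -(t + t)/(5*(t + (t - 790)*(-103 + 354))) = -2*t/(5*(t + (-790 + t)*251)) = -2*t/(5*(t + (-198290 + 251*t))) = -2*t/(5*(-198290 + 252*t)))
(-4795935 + 3767203/(-239790))/(b(1752) - 3196936) = (-4795935 + 3767203/(-239790))/(-1*1752/(-495725 + 630*1752) - 3196936) = (-4795935 + 3767203*(-1/239790))/(-1*1752/(-495725 + 1103760) - 3196936) = (-4795935 - 3767203/239790)/(-1*1752/608035 - 3196936) = -1150021020853/(239790*(-1*1752*1/608035 - 3196936)) = -1150021020853/(239790*(-1752/608035 - 3196936)) = -1150021020853/(239790*(-1943848982512/608035)) = -1150021020853/239790*(-608035/1943848982512) = 139850606282870771/93223109503310496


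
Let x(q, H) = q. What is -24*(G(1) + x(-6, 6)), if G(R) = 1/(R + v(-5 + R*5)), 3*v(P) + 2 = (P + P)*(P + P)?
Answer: 72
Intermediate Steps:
v(P) = -⅔ + 4*P²/3 (v(P) = -⅔ + ((P + P)*(P + P))/3 = -⅔ + ((2*P)*(2*P))/3 = -⅔ + (4*P²)/3 = -⅔ + 4*P²/3)
G(R) = 1/(-⅔ + R + 4*(-5 + 5*R)²/3) (G(R) = 1/(R + (-⅔ + 4*(-5 + R*5)²/3)) = 1/(R + (-⅔ + 4*(-5 + 5*R)²/3)) = 1/(-⅔ + R + 4*(-5 + 5*R)²/3))
-24*(G(1) + x(-6, 6)) = -24*(3/(98 - 197*1 + 100*1²) - 6) = -24*(3/(98 - 197 + 100*1) - 6) = -24*(3/(98 - 197 + 100) - 6) = -24*(3/1 - 6) = -24*(3*1 - 6) = -24*(3 - 6) = -24*(-3) = 72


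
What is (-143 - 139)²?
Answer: 79524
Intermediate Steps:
(-143 - 139)² = (-282)² = 79524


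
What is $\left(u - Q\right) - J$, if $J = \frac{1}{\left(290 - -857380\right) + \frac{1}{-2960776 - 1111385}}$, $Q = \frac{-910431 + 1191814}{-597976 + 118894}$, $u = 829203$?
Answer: $\frac{1387446308764069762181999}{1673227576378890258} \approx 8.292 \cdot 10^{5}$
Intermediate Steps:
$Q = - \frac{281383}{479082}$ ($Q = \frac{281383}{-479082} = 281383 \left(- \frac{1}{479082}\right) = - \frac{281383}{479082} \approx -0.58734$)
$J = \frac{4072161}{3492570324869}$ ($J = \frac{1}{\left(290 + 857380\right) + \frac{1}{-4072161}} = \frac{1}{857670 - \frac{1}{4072161}} = \frac{1}{\frac{3492570324869}{4072161}} = \frac{4072161}{3492570324869} \approx 1.166 \cdot 10^{-6}$)
$\left(u - Q\right) - J = \left(829203 - - \frac{281383}{479082}\right) - \frac{4072161}{3492570324869} = \left(829203 + \frac{281383}{479082}\right) - \frac{4072161}{3492570324869} = \frac{397256513029}{479082} - \frac{4072161}{3492570324869} = \frac{1387446308764069762181999}{1673227576378890258}$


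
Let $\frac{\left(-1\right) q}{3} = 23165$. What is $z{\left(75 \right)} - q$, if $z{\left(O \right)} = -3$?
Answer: $69492$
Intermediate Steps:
$q = -69495$ ($q = \left(-3\right) 23165 = -69495$)
$z{\left(75 \right)} - q = -3 - -69495 = -3 + 69495 = 69492$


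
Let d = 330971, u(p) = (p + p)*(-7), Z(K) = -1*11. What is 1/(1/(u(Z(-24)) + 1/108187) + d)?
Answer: 16660799/5514241414016 ≈ 3.0214e-6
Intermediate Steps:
Z(K) = -11
u(p) = -14*p (u(p) = (2*p)*(-7) = -14*p)
1/(1/(u(Z(-24)) + 1/108187) + d) = 1/(1/(-14*(-11) + 1/108187) + 330971) = 1/(1/(154 + 1/108187) + 330971) = 1/(1/(16660799/108187) + 330971) = 1/(108187/16660799 + 330971) = 1/(5514241414016/16660799) = 16660799/5514241414016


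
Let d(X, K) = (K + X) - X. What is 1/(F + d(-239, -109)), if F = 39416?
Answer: 1/39307 ≈ 2.5441e-5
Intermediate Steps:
d(X, K) = K
1/(F + d(-239, -109)) = 1/(39416 - 109) = 1/39307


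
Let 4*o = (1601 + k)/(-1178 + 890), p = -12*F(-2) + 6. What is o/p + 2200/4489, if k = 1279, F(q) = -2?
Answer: 21911/53868 ≈ 0.40675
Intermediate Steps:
p = 30 (p = -12*(-2) + 6 = 24 + 6 = 30)
o = -5/2 (o = ((1601 + 1279)/(-1178 + 890))/4 = (2880/(-288))/4 = (2880*(-1/288))/4 = (¼)*(-10) = -5/2 ≈ -2.5000)
o/p + 2200/4489 = -5/2/30 + 2200/4489 = -5/2*1/30 + 2200*(1/4489) = -1/12 + 2200/4489 = 21911/53868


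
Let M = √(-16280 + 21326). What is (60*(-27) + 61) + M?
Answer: -1559 + 29*√6 ≈ -1488.0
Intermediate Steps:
M = 29*√6 (M = √5046 = 29*√6 ≈ 71.035)
(60*(-27) + 61) + M = (60*(-27) + 61) + 29*√6 = (-1620 + 61) + 29*√6 = -1559 + 29*√6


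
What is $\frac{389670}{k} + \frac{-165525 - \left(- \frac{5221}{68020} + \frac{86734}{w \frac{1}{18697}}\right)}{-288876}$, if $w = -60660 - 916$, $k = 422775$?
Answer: $\frac{37137469024029}{26460136166324} \approx 1.4035$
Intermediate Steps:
$w = -61576$ ($w = -60660 - 916 = -61576$)
$\frac{389670}{k} + \frac{-165525 - \left(- \frac{5221}{68020} + \frac{86734}{w \frac{1}{18697}}\right)}{-288876} = \frac{389670}{422775} + \frac{-165525 - \left(- \frac{5221}{68020} + \frac{86734}{\left(-61576\right) \frac{1}{18697}}\right)}{-288876} = 389670 \cdot \frac{1}{422775} + \left(-165525 - \left(\left(-5221\right) \frac{1}{68020} + \frac{86734}{\left(-61576\right) \frac{1}{18697}}\right)\right) \left(- \frac{1}{288876}\right) = \frac{25978}{28185} + \left(-165525 - \left(- \frac{5221}{68020} + \frac{86734}{- \frac{61576}{18697}}\right)\right) \left(- \frac{1}{288876}\right) = \frac{25978}{28185} + \left(-165525 - \left(- \frac{5221}{68020} + 86734 \left(- \frac{18697}{61576}\right)\right)\right) \left(- \frac{1}{288876}\right) = \frac{25978}{28185} + \left(-165525 - \left(- \frac{5221}{68020} - \frac{810832799}{30788}\right)\right) \left(- \frac{1}{288876}\right) = \frac{25978}{28185} + \left(-165525 - - \frac{19257335102}{731215}\right) \left(- \frac{1}{288876}\right) = \frac{25978}{28185} + \left(-165525 + \frac{19257335102}{731215}\right) \left(- \frac{1}{288876}\right) = \frac{25978}{28185} - - \frac{101777027773}{211230464340} = \frac{25978}{28185} + \frac{101777027773}{211230464340} = \frac{37137469024029}{26460136166324}$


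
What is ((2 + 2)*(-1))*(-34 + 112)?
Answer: -312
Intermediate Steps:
((2 + 2)*(-1))*(-34 + 112) = (4*(-1))*78 = -4*78 = -312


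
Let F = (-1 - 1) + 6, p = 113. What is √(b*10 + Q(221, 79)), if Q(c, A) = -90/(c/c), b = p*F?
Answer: √4430 ≈ 66.558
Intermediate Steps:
F = 4 (F = -2 + 6 = 4)
b = 452 (b = 113*4 = 452)
Q(c, A) = -90 (Q(c, A) = -90/1 = -90*1 = -90)
√(b*10 + Q(221, 79)) = √(452*10 - 90) = √(4520 - 90) = √4430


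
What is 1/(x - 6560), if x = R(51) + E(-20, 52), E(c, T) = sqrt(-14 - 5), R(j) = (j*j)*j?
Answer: 126091/15898940300 - I*sqrt(19)/15898940300 ≈ 7.9308e-6 - 2.7416e-10*I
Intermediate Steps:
R(j) = j**3 (R(j) = j**2*j = j**3)
E(c, T) = I*sqrt(19) (E(c, T) = sqrt(-19) = I*sqrt(19))
x = 132651 + I*sqrt(19) (x = 51**3 + I*sqrt(19) = 132651 + I*sqrt(19) ≈ 1.3265e+5 + 4.3589*I)
1/(x - 6560) = 1/((132651 + I*sqrt(19)) - 6560) = 1/(126091 + I*sqrt(19))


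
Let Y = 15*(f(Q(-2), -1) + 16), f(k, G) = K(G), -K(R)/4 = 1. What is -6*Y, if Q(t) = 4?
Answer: -1080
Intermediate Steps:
K(R) = -4 (K(R) = -4*1 = -4)
f(k, G) = -4
Y = 180 (Y = 15*(-4 + 16) = 15*12 = 180)
-6*Y = -6*180 = -1080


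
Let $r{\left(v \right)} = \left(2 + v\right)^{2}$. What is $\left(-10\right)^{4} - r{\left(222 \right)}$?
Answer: $-40176$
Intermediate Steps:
$\left(-10\right)^{4} - r{\left(222 \right)} = \left(-10\right)^{4} - \left(2 + 222\right)^{2} = 10000 - 224^{2} = 10000 - 50176 = -40176$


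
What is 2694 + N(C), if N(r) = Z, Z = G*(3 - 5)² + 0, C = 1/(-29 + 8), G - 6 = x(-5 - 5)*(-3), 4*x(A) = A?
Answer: 2748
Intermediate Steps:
x(A) = A/4
G = 27/2 (G = 6 + ((-5 - 5)/4)*(-3) = 6 + ((¼)*(-10))*(-3) = 6 - 5/2*(-3) = 6 + 15/2 = 27/2 ≈ 13.500)
C = -1/21 (C = 1/(-21) = -1/21 ≈ -0.047619)
Z = 54 (Z = 27*(3 - 5)²/2 + 0 = (27/2)*(-2)² + 0 = (27/2)*4 + 0 = 54 + 0 = 54)
N(r) = 54
2694 + N(C) = 2694 + 54 = 2748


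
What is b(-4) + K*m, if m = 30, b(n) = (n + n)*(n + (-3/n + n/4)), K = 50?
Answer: 1534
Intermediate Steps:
b(n) = 2*n*(-3/n + 5*n/4) (b(n) = (2*n)*(n + (-3/n + n*(1/4))) = (2*n)*(n + (-3/n + n/4)) = (2*n)*(-3/n + 5*n/4) = 2*n*(-3/n + 5*n/4))
b(-4) + K*m = (-6 + (5/2)*(-4)**2) + 50*30 = (-6 + (5/2)*16) + 1500 = (-6 + 40) + 1500 = 34 + 1500 = 1534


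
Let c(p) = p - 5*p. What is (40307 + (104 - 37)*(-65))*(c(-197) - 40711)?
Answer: -1435311696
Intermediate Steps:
c(p) = -4*p
(40307 + (104 - 37)*(-65))*(c(-197) - 40711) = (40307 + (104 - 37)*(-65))*(-4*(-197) - 40711) = (40307 + 67*(-65))*(788 - 40711) = (40307 - 4355)*(-39923) = 35952*(-39923) = -1435311696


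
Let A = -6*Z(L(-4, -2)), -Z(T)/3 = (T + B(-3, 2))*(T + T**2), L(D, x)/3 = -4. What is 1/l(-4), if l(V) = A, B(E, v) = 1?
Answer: -1/26136 ≈ -3.8261e-5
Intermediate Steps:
L(D, x) = -12 (L(D, x) = 3*(-4) = -12)
Z(T) = -3*(1 + T)*(T + T**2) (Z(T) = -3*(T + 1)*(T + T**2) = -3*(1 + T)*(T + T**2))
A = -26136 (A = -(-18)*(-12)*(1 + (-12)**2 + 2*(-12)) = -(-18)*(-12)*(1 + 144 - 24) = -(-18)*(-12)*121 = -6*4356 = -26136)
l(V) = -26136
1/l(-4) = 1/(-26136) = -1/26136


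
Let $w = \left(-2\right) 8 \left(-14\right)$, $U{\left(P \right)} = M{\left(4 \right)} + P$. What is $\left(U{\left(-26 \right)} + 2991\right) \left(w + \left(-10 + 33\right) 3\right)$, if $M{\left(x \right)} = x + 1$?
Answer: $870210$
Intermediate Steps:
$M{\left(x \right)} = 1 + x$
$U{\left(P \right)} = 5 + P$ ($U{\left(P \right)} = \left(1 + 4\right) + P = 5 + P$)
$w = 224$ ($w = \left(-16\right) \left(-14\right) = 224$)
$\left(U{\left(-26 \right)} + 2991\right) \left(w + \left(-10 + 33\right) 3\right) = \left(\left(5 - 26\right) + 2991\right) \left(224 + \left(-10 + 33\right) 3\right) = \left(-21 + 2991\right) \left(224 + 23 \cdot 3\right) = 2970 \left(224 + 69\right) = 2970 \cdot 293 = 870210$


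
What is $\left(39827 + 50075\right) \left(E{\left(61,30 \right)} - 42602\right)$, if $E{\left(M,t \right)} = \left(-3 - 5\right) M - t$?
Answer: $-3876574240$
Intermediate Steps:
$E{\left(M,t \right)} = - t - 8 M$ ($E{\left(M,t \right)} = - 8 M - t = - t - 8 M$)
$\left(39827 + 50075\right) \left(E{\left(61,30 \right)} - 42602\right) = \left(39827 + 50075\right) \left(\left(\left(-1\right) 30 - 488\right) - 42602\right) = 89902 \left(\left(-30 - 488\right) - 42602\right) = 89902 \left(-518 - 42602\right) = 89902 \left(-43120\right) = -3876574240$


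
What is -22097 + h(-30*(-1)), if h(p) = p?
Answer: -22067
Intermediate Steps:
-22097 + h(-30*(-1)) = -22097 - 30*(-1) = -22097 + 30 = -22067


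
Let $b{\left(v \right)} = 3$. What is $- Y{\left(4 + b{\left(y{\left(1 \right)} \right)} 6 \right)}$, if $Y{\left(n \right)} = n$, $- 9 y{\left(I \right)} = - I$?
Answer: $-22$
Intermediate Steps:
$y{\left(I \right)} = \frac{I}{9}$ ($y{\left(I \right)} = - \frac{\left(-1\right) I}{9} = \frac{I}{9}$)
$- Y{\left(4 + b{\left(y{\left(1 \right)} \right)} 6 \right)} = - (4 + 3 \cdot 6) = - (4 + 18) = \left(-1\right) 22 = -22$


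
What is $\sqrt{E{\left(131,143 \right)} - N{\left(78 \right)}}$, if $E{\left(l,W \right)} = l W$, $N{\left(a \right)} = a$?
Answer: $\sqrt{18655} \approx 136.58$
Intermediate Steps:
$E{\left(l,W \right)} = W l$
$\sqrt{E{\left(131,143 \right)} - N{\left(78 \right)}} = \sqrt{143 \cdot 131 - 78} = \sqrt{18733 - 78} = \sqrt{18655}$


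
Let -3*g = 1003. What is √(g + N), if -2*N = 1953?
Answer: 11*I*√390/6 ≈ 36.205*I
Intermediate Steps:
N = -1953/2 (N = -½*1953 = -1953/2 ≈ -976.50)
g = -1003/3 (g = -⅓*1003 = -1003/3 ≈ -334.33)
√(g + N) = √(-1003/3 - 1953/2) = √(-7865/6) = 11*I*√390/6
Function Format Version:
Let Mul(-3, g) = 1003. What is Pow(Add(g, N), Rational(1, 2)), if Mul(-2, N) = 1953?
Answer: Mul(Rational(11, 6), I, Pow(390, Rational(1, 2))) ≈ Mul(36.205, I)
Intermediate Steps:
N = Rational(-1953, 2) (N = Mul(Rational(-1, 2), 1953) = Rational(-1953, 2) ≈ -976.50)
g = Rational(-1003, 3) (g = Mul(Rational(-1, 3), 1003) = Rational(-1003, 3) ≈ -334.33)
Pow(Add(g, N), Rational(1, 2)) = Pow(Add(Rational(-1003, 3), Rational(-1953, 2)), Rational(1, 2)) = Pow(Rational(-7865, 6), Rational(1, 2)) = Mul(Rational(11, 6), I, Pow(390, Rational(1, 2)))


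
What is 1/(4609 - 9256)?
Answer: -1/4647 ≈ -0.00021519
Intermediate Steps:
1/(4609 - 9256) = 1/(-4647) = -1/4647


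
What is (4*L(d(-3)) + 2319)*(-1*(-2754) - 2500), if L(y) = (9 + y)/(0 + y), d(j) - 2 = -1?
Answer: 599186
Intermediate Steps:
d(j) = 1 (d(j) = 2 - 1 = 1)
L(y) = (9 + y)/y
(4*L(d(-3)) + 2319)*(-1*(-2754) - 2500) = (4*((9 + 1)/1) + 2319)*(-1*(-2754) - 2500) = (4*(1*10) + 2319)*(2754 - 2500) = (4*10 + 2319)*254 = (40 + 2319)*254 = 2359*254 = 599186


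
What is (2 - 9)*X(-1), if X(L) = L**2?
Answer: -7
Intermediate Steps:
(2 - 9)*X(-1) = (2 - 9)*(-1)**2 = -7*1 = -7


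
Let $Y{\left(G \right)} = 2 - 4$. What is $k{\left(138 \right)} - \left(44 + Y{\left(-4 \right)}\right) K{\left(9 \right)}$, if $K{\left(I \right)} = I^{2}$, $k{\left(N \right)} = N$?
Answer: $-3264$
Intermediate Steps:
$Y{\left(G \right)} = -2$
$k{\left(138 \right)} - \left(44 + Y{\left(-4 \right)}\right) K{\left(9 \right)} = 138 - \left(44 - 2\right) 9^{2} = 138 - 42 \cdot 81 = 138 - 3402 = -3264$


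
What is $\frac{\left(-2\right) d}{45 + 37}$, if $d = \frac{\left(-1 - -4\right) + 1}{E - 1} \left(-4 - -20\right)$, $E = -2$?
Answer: $\frac{64}{123} \approx 0.52032$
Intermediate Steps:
$d = - \frac{64}{3}$ ($d = \frac{\left(-1 - -4\right) + 1}{-2 - 1} \left(-4 - -20\right) = \frac{\left(-1 + 4\right) + 1}{-3} \left(-4 + 20\right) = \left(3 + 1\right) \left(- \frac{1}{3}\right) 16 = 4 \left(- \frac{1}{3}\right) 16 = \left(- \frac{4}{3}\right) 16 = - \frac{64}{3} \approx -21.333$)
$\frac{\left(-2\right) d}{45 + 37} = \frac{\left(-2\right) \left(- \frac{64}{3}\right)}{45 + 37} = \frac{128}{3 \cdot 82} = \frac{128}{3} \cdot \frac{1}{82} = \frac{64}{123}$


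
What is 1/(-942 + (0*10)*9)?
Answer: -1/942 ≈ -0.0010616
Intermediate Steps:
1/(-942 + (0*10)*9) = 1/(-942 + 0*9) = 1/(-942 + 0) = 1/(-942) = -1/942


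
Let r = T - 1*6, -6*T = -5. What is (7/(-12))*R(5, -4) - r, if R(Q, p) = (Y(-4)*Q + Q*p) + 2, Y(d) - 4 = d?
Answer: 47/3 ≈ 15.667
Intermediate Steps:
T = ⅚ (T = -⅙*(-5) = ⅚ ≈ 0.83333)
Y(d) = 4 + d
R(Q, p) = 2 + Q*p (R(Q, p) = ((4 - 4)*Q + Q*p) + 2 = (0*Q + Q*p) + 2 = (0 + Q*p) + 2 = Q*p + 2 = 2 + Q*p)
r = -31/6 (r = ⅚ - 1*6 = ⅚ - 6 = -31/6 ≈ -5.1667)
(7/(-12))*R(5, -4) - r = (7/(-12))*(2 + 5*(-4)) - 1*(-31/6) = (7*(-1/12))*(2 - 20) + 31/6 = -7/12*(-18) + 31/6 = 21/2 + 31/6 = 47/3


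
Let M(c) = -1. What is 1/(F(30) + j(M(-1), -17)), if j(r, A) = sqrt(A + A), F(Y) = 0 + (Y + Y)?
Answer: 30/1817 - I*sqrt(34)/3634 ≈ 0.016511 - 0.0016046*I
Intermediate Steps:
F(Y) = 2*Y (F(Y) = 0 + 2*Y = 2*Y)
j(r, A) = sqrt(2)*sqrt(A) (j(r, A) = sqrt(2*A) = sqrt(2)*sqrt(A))
1/(F(30) + j(M(-1), -17)) = 1/(2*30 + sqrt(2)*sqrt(-17)) = 1/(60 + sqrt(2)*(I*sqrt(17))) = 1/(60 + I*sqrt(34))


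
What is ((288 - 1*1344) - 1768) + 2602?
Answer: -222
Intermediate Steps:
((288 - 1*1344) - 1768) + 2602 = ((288 - 1344) - 1768) + 2602 = (-1056 - 1768) + 2602 = -2824 + 2602 = -222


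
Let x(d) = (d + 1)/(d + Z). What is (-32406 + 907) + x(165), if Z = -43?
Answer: -1921356/61 ≈ -31498.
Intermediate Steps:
x(d) = (1 + d)/(-43 + d) (x(d) = (d + 1)/(d - 43) = (1 + d)/(-43 + d))
(-32406 + 907) + x(165) = (-32406 + 907) + (1 + 165)/(-43 + 165) = -31499 + 166/122 = -31499 + (1/122)*166 = -31499 + 83/61 = -1921356/61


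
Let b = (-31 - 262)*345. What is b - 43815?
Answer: -144900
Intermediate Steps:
b = -101085 (b = -293*345 = -101085)
b - 43815 = -101085 - 43815 = -144900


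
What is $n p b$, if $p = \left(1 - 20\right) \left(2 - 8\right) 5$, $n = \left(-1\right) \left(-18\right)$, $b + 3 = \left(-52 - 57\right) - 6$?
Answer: $-1210680$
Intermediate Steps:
$b = -118$ ($b = -3 - 115 = -118$)
$n = 18$
$p = 570$ ($p = \left(-19\right) \left(-6\right) 5 = 114 \cdot 5 = 570$)
$n p b = 18 \cdot 570 \left(-118\right) = 10260 \left(-118\right) = -1210680$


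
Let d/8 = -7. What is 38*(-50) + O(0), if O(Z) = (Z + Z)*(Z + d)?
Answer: -1900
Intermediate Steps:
d = -56 (d = 8*(-7) = -56)
O(Z) = 2*Z*(-56 + Z) (O(Z) = (Z + Z)*(Z - 56) = (2*Z)*(-56 + Z) = 2*Z*(-56 + Z))
38*(-50) + O(0) = 38*(-50) + 2*0*(-56 + 0) = -1900 + 2*0*(-56) = -1900 + 0 = -1900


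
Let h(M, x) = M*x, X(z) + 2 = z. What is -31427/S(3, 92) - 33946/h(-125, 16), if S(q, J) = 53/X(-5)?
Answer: 220888569/53000 ≈ 4167.7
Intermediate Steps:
X(z) = -2 + z
S(q, J) = -53/7 (S(q, J) = 53/(-2 - 5) = 53/(-7) = 53*(-1/7) = -53/7)
-31427/S(3, 92) - 33946/h(-125, 16) = -31427/(-53/7) - 33946/((-125*16)) = -31427*(-7/53) - 33946/(-2000) = 219989/53 - 33946*(-1/2000) = 219989/53 + 16973/1000 = 220888569/53000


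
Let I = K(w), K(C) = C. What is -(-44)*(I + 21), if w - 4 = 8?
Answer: 1452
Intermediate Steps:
w = 12 (w = 4 + 8 = 12)
I = 12
-(-44)*(I + 21) = -(-44)*(12 + 21) = -(-44)*33 = -1*(-1452) = 1452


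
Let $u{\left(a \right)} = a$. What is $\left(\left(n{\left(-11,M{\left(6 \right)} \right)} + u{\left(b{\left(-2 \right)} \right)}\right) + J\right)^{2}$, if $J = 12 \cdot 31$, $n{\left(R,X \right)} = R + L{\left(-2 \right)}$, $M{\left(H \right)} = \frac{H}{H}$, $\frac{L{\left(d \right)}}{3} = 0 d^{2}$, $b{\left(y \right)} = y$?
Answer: $128881$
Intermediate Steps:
$L{\left(d \right)} = 0$ ($L{\left(d \right)} = 3 \cdot 0 d^{2} = 3 \cdot 0 = 0$)
$M{\left(H \right)} = 1$
$n{\left(R,X \right)} = R$ ($n{\left(R,X \right)} = R + 0 = R$)
$J = 372$
$\left(\left(n{\left(-11,M{\left(6 \right)} \right)} + u{\left(b{\left(-2 \right)} \right)}\right) + J\right)^{2} = \left(\left(-11 - 2\right) + 372\right)^{2} = \left(-13 + 372\right)^{2} = 359^{2} = 128881$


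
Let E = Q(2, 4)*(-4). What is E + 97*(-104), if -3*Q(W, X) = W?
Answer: -30256/3 ≈ -10085.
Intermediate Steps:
Q(W, X) = -W/3
E = 8/3 (E = -1/3*2*(-4) = -2/3*(-4) = 8/3 ≈ 2.6667)
E + 97*(-104) = 8/3 + 97*(-104) = 8/3 - 10088 = -30256/3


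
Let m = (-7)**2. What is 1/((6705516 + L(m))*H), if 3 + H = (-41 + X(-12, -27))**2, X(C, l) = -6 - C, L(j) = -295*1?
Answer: 1/8193780062 ≈ 1.2204e-10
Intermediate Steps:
m = 49
L(j) = -295
H = 1222 (H = -3 + (-41 + (-6 - 1*(-12)))**2 = -3 + (-41 + (-6 + 12))**2 = -3 + (-41 + 6)**2 = -3 + (-35)**2 = -3 + 1225 = 1222)
1/((6705516 + L(m))*H) = 1/((6705516 - 295)*1222) = (1/1222)/6705221 = (1/6705221)*(1/1222) = 1/8193780062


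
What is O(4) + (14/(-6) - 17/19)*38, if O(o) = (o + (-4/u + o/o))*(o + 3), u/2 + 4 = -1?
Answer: -1273/15 ≈ -84.867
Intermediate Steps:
u = -10 (u = -8 + 2*(-1) = -8 - 2 = -10)
O(o) = (3 + o)*(7/5 + o) (O(o) = (o + (-4/(-10) + o/o))*(o + 3) = (o + (-4*(-1/10) + 1))*(3 + o) = (o + (2/5 + 1))*(3 + o) = (o + 7/5)*(3 + o) = (7/5 + o)*(3 + o) = (3 + o)*(7/5 + o))
O(4) + (14/(-6) - 17/19)*38 = (21/5 + 4**2 + (22/5)*4) + (14/(-6) - 17/19)*38 = (21/5 + 16 + 88/5) + (14*(-1/6) - 17*1/19)*38 = 189/5 + (-7/3 - 17/19)*38 = 189/5 - 184/57*38 = 189/5 - 368/3 = -1273/15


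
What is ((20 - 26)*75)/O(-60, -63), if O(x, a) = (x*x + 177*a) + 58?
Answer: 450/7493 ≈ 0.060056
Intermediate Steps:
O(x, a) = 58 + x² + 177*a (O(x, a) = (x² + 177*a) + 58 = 58 + x² + 177*a)
((20 - 26)*75)/O(-60, -63) = ((20 - 26)*75)/(58 + (-60)² + 177*(-63)) = (-6*75)/(58 + 3600 - 11151) = -450/(-7493) = -450*(-1/7493) = 450/7493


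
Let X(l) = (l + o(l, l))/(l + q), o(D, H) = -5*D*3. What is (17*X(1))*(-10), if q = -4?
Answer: -2380/3 ≈ -793.33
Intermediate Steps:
o(D, H) = -15*D
X(l) = -14*l/(-4 + l) (X(l) = (l - 15*l)/(l - 4) = (-14*l)/(-4 + l) = -14*l/(-4 + l))
(17*X(1))*(-10) = (17*(-14*1/(-4 + 1)))*(-10) = (17*(-14*1/(-3)))*(-10) = (17*(-14*1*(-1/3)))*(-10) = (17*(14/3))*(-10) = (238/3)*(-10) = -2380/3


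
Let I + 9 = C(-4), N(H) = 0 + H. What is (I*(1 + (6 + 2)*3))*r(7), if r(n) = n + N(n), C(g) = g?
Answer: -4550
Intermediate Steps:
N(H) = H
I = -13 (I = -9 - 4 = -13)
r(n) = 2*n (r(n) = n + n = 2*n)
(I*(1 + (6 + 2)*3))*r(7) = (-13*(1 + (6 + 2)*3))*(2*7) = -13*(1 + 8*3)*14 = -13*(1 + 24)*14 = -13*25*14 = -325*14 = -4550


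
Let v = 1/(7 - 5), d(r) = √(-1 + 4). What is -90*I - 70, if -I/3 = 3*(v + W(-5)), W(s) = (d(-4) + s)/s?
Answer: 1145 - 162*√3 ≈ 864.41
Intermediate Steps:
d(r) = √3
W(s) = (s + √3)/s (W(s) = (√3 + s)/s = (s + √3)/s)
v = ½ (v = 1/2 = ½ ≈ 0.50000)
I = -27/2 + 9*√3/5 (I = -9*(½ + (-5 + √3)/(-5)) = -9*(½ - (-5 + √3)/5) = -9*(½ + (1 - √3/5)) = -9*(3/2 - √3/5) = -3*(9/2 - 3*√3/5) = -27/2 + 9*√3/5 ≈ -10.382)
-90*I - 70 = -90*(-27/2 + 9*√3/5) - 70 = (1215 - 162*√3) - 70 = 1145 - 162*√3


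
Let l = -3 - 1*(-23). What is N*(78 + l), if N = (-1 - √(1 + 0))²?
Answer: 392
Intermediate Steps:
l = 20 (l = -3 + 23 = 20)
N = 4 (N = (-1 - √1)² = (-1 - 1*1)² = (-1 - 1)² = (-2)² = 4)
N*(78 + l) = 4*(78 + 20) = 4*98 = 392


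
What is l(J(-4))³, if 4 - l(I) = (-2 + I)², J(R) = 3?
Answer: 27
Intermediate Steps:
l(I) = 4 - (-2 + I)²
l(J(-4))³ = (3*(4 - 1*3))³ = (3*(4 - 3))³ = (3*1)³ = 3³ = 27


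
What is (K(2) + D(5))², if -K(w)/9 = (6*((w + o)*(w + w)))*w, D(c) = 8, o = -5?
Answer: 1700416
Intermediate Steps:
K(w) = -108*w²*(-5 + w) (K(w) = -9*6*((w - 5)*(w + w))*w = -9*6*((-5 + w)*(2*w))*w = -9*6*(2*w*(-5 + w))*w = -9*12*w*(-5 + w)*w = -108*w²*(-5 + w))
(K(2) + D(5))² = (108*2²*(5 - 1*2) + 8)² = (108*4*(5 - 2) + 8)² = (108*4*3 + 8)² = (1296 + 8)² = 1304² = 1700416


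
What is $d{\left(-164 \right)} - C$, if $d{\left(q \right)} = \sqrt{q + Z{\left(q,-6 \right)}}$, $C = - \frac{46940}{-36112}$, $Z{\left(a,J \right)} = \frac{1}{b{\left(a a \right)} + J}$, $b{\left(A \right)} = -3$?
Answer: $- \frac{11735}{9028} + \frac{i \sqrt{1477}}{3} \approx -1.2998 + 12.811 i$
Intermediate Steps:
$Z{\left(a,J \right)} = \frac{1}{-3 + J}$
$C = \frac{11735}{9028}$ ($C = \left(-46940\right) \left(- \frac{1}{36112}\right) = \frac{11735}{9028} \approx 1.2998$)
$d{\left(q \right)} = \sqrt{- \frac{1}{9} + q}$ ($d{\left(q \right)} = \sqrt{q + \frac{1}{-3 - 6}} = \sqrt{q + \frac{1}{-9}} = \sqrt{q - \frac{1}{9}} = \sqrt{- \frac{1}{9} + q}$)
$d{\left(-164 \right)} - C = \frac{\sqrt{-1 + 9 \left(-164\right)}}{3} - \frac{11735}{9028} = \frac{\sqrt{-1 - 1476}}{3} - \frac{11735}{9028} = \frac{\sqrt{-1477}}{3} - \frac{11735}{9028} = \frac{i \sqrt{1477}}{3} - \frac{11735}{9028} = - \frac{11735}{9028} + \frac{i \sqrt{1477}}{3}$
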